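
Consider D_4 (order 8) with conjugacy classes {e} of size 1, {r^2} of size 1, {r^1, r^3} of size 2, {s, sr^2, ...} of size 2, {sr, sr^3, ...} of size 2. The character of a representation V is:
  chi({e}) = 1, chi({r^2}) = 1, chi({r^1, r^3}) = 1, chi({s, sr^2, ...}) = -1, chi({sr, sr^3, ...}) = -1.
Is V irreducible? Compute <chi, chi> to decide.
Irreducible: <chi, chi> = 1.

Working: <chi, chi> = (1/|G|) sum_C |C| * |chi(C)|^2 = (1/8)[1*|1|^2 + 1*|1|^2 + 2*|1|^2 + 2*|-1|^2 + 2*|-1|^2]
  = (1/8)[(1) + (1) + (2) + (2) + (2)] = 8/8 = 1.
A character is irreducible iff <chi, chi> = 1, so this representation is irreducible.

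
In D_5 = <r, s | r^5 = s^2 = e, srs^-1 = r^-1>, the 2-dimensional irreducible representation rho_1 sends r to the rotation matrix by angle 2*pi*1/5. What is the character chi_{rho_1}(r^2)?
chi_{rho_1}(r^2) = 2*cos(2*pi*1*2/5) = -sqrt(5)/2 - 1/2

rho_1(r^2) is rotation by angle 2*pi*1*2/5, whose trace is 2*cos(2*pi*1*2/5) = -sqrt(5)/2 - 1/2.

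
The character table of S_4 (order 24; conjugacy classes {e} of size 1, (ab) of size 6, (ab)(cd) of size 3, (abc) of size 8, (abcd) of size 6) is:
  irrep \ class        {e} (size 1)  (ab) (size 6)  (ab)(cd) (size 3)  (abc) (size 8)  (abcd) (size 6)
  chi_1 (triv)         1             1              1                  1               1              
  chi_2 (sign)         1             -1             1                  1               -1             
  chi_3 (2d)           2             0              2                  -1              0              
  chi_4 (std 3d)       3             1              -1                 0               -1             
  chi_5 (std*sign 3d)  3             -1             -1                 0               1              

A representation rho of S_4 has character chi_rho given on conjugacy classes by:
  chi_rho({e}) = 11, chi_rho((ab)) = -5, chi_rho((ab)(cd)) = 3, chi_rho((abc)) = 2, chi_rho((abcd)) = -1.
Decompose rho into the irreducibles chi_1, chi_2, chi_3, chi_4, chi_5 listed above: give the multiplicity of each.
Multiplicities: chi_1: 0, chi_2: 3, chi_3: 1, chi_4: 0, chi_5: 2.

Justification: Use <chi_rho, chi> = (1/|G|) sum_C |C| * chi_rho(C) * conj(chi(C)) with |G| = 24 for each irreducible chi in the table:
  <chi_rho, chi_1> = (1/24)[1*(11)*conj(1) + 6*(-5)*conj(1) + 3*(3)*conj(1) + 8*(2)*conj(1) + 6*(-1)*conj(1)]
      = (1/24)[(11) + (-30) + (9) + (16) + (-6)] = 0/24 = 0
  <chi_rho, chi_2> = (1/24)[1*(11)*conj(1) + 6*(-5)*conj(-1) + 3*(3)*conj(1) + 8*(2)*conj(1) + 6*(-1)*conj(-1)]
      = (1/24)[(11) + (30) + (9) + (16) + (6)] = 72/24 = 3
  <chi_rho, chi_3> = (1/24)[1*(11)*conj(2) + 6*(-5)*conj(0) + 3*(3)*conj(2) + 8*(2)*conj(-1) + 6*(-1)*conj(0)]
      = (1/24)[(22) + (0) + (18) + (-16) + (0)] = 24/24 = 1
  <chi_rho, chi_4> = (1/24)[1*(11)*conj(3) + 6*(-5)*conj(1) + 3*(3)*conj(-1) + 8*(2)*conj(0) + 6*(-1)*conj(-1)]
      = (1/24)[(33) + (-30) + (-9) + (0) + (6)] = 0/24 = 0
  <chi_rho, chi_5> = (1/24)[1*(11)*conj(3) + 6*(-5)*conj(-1) + 3*(3)*conj(-1) + 8*(2)*conj(0) + 6*(-1)*conj(1)]
      = (1/24)[(33) + (30) + (-9) + (0) + (-6)] = 48/24 = 2
Dimension check: dim(rho) = sum (mult * dim) = 0*1 + 3*1 + 1*2 + 0*3 + 2*3 = 11 = chi_rho(e) = 11.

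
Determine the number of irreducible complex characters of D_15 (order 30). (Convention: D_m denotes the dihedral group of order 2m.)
9

The number of irreducible complex representations of a finite group equals its number of conjugacy classes. D_15 has 9 conjugacy classes ((n+3)/2 for n odd), so D_15 (order 30) has exactly 9 irreducible complex representations.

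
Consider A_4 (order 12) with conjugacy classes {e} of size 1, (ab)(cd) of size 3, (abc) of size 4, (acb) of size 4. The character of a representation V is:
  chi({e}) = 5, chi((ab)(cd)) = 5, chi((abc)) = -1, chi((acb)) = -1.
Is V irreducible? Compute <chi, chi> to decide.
Not irreducible (reducible): <chi, chi> = 9 > 1.

Explanation: <chi, chi> = (1/|G|) sum_C |C| * |chi(C)|^2 = (1/12)[1*|5|^2 + 3*|5|^2 + 4*|-1|^2 + 4*|-1|^2]
  = (1/12)[(25) + (75) + (4) + (4)] = 108/12 = 9.
(Exp terms are combined using exp(i*s)*conj(exp(i*t)) = exp(i*(s-t)), and sums of them are collapsed using the identity that for every m > 1 the m distinct m-th roots of unity sum to 0, e.g. 1 + exp(2*I*pi/3) + exp(-2*I*pi/3) = 0.)
A character is irreducible iff <chi, chi> = 1, so this representation is reducible.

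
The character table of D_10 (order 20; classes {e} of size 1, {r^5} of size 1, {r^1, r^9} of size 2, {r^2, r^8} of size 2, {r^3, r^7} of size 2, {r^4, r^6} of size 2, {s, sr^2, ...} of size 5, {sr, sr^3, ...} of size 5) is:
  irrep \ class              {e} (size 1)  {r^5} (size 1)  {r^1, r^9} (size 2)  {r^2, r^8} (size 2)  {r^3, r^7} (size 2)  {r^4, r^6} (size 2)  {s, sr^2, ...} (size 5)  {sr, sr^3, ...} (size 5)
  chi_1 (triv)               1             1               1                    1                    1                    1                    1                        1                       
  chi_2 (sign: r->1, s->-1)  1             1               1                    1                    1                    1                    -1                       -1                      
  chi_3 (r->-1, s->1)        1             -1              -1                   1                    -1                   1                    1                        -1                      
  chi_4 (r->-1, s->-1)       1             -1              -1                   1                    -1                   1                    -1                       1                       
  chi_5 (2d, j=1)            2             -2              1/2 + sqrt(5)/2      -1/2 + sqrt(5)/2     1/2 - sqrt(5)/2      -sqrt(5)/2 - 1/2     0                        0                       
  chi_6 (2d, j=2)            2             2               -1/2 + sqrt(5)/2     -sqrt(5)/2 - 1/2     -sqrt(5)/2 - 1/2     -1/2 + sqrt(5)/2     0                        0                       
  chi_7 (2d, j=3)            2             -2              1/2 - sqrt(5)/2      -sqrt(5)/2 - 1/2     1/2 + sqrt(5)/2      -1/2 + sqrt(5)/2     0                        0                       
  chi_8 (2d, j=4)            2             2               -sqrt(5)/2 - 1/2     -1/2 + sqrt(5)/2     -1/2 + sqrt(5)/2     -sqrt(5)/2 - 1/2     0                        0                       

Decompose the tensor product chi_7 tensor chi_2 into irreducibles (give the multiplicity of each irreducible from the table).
chi_7 tensor chi_2 = chi_7 (all other irreducibles have multiplicity 0).

Proof sketch: The character of a tensor product is the pointwise product (chi_7 * chi_2)(C) = chi_7(C) * chi_2(C):
  {e}: (2)*(1), {r^5}: (-2)*(1), {r^1, r^9}: (1/2 - sqrt(5)/2)*(1), {r^2, r^8}: (-sqrt(5)/2 - 1/2)*(1), {r^3, r^7}: (1/2 + sqrt(5)/2)*(1), {r^4, r^6}: (-1/2 + sqrt(5)/2)*(1), {s, sr^2, ...}: (0)*(-1), {sr, sr^3, ...}: (0)*(-1)
so (chi_7 * chi_2) takes values
  {e} -> 2, {r^5} -> -2, {r^1, r^9} -> 1/2 - sqrt(5)/2, {r^2, r^8} -> -sqrt(5)/2 - 1/2, {r^3, r^7} -> 1/2 + sqrt(5)/2, {r^4, r^6} -> -1/2 + sqrt(5)/2, {s, sr^2, ...} -> 0, {sr, sr^3, ...} -> 0.
Now take the inner product of this character with each irreducible chi from the table, <chi_7*chi_2, chi> = (1/20) sum_C |C| (chi_7*chi_2)(C) conj(chi(C)):
  <chi_7*chi_2, chi_1> = (1/20)[1*(2)*conj(1) + 1*(-2)*conj(1) + 2*(1/2 - sqrt(5)/2)*conj(1) + 2*(-sqrt(5)/2 - 1/2)*conj(1) + 2*(1/2 + sqrt(5)/2)*conj(1) + 2*(-1/2 + sqrt(5)/2)*conj(1) + 5*(0)*conj(1) + 5*(0)*conj(1)]
      = (1/20)[(2) + (-2) + (1 - sqrt(5)) + (-sqrt(5) - 1) + (1 + sqrt(5)) + (-1 + sqrt(5)) + (0) + (0)] = 0/20 = 0
  <chi_7*chi_2, chi_2> = (1/20)[1*(2)*conj(1) + 1*(-2)*conj(1) + 2*(1/2 - sqrt(5)/2)*conj(1) + 2*(-sqrt(5)/2 - 1/2)*conj(1) + 2*(1/2 + sqrt(5)/2)*conj(1) + 2*(-1/2 + sqrt(5)/2)*conj(1) + 5*(0)*conj(-1) + 5*(0)*conj(-1)]
      = (1/20)[(2) + (-2) + (1 - sqrt(5)) + (-sqrt(5) - 1) + (1 + sqrt(5)) + (-1 + sqrt(5)) + (0) + (0)] = 0/20 = 0
  <chi_7*chi_2, chi_3> = (1/20)[1*(2)*conj(1) + 1*(-2)*conj(-1) + 2*(1/2 - sqrt(5)/2)*conj(-1) + 2*(-sqrt(5)/2 - 1/2)*conj(1) + 2*(1/2 + sqrt(5)/2)*conj(-1) + 2*(-1/2 + sqrt(5)/2)*conj(1) + 5*(0)*conj(1) + 5*(0)*conj(-1)]
      = (1/20)[(2) + (2) + (-1 + sqrt(5)) + (-sqrt(5) - 1) + (-sqrt(5) - 1) + (-1 + sqrt(5)) + (0) + (0)] = 0/20 = 0
  <chi_7*chi_2, chi_4> = (1/20)[1*(2)*conj(1) + 1*(-2)*conj(-1) + 2*(1/2 - sqrt(5)/2)*conj(-1) + 2*(-sqrt(5)/2 - 1/2)*conj(1) + 2*(1/2 + sqrt(5)/2)*conj(-1) + 2*(-1/2 + sqrt(5)/2)*conj(1) + 5*(0)*conj(-1) + 5*(0)*conj(1)]
      = (1/20)[(2) + (2) + (-1 + sqrt(5)) + (-sqrt(5) - 1) + (-sqrt(5) - 1) + (-1 + sqrt(5)) + (0) + (0)] = 0/20 = 0
  <chi_7*chi_2, chi_5> = (1/20)[1*(2)*conj(2) + 1*(-2)*conj(-2) + 2*(1/2 - sqrt(5)/2)*conj(1/2 + sqrt(5)/2) + 2*(-sqrt(5)/2 - 1/2)*conj(-1/2 + sqrt(5)/2) + 2*(1/2 + sqrt(5)/2)*conj(1/2 - sqrt(5)/2) + 2*(-1/2 + sqrt(5)/2)*conj(-sqrt(5)/2 - 1/2) + 5*(0)*conj(0) + 5*(0)*conj(0)]
      = (1/20)[(4) + (4) + (-2) + (-2) + (-2) + (-2) + (0) + (0)] = 0/20 = 0
  <chi_7*chi_2, chi_6> = (1/20)[1*(2)*conj(2) + 1*(-2)*conj(2) + 2*(1/2 - sqrt(5)/2)*conj(-1/2 + sqrt(5)/2) + 2*(-sqrt(5)/2 - 1/2)*conj(-sqrt(5)/2 - 1/2) + 2*(1/2 + sqrt(5)/2)*conj(-sqrt(5)/2 - 1/2) + 2*(-1/2 + sqrt(5)/2)*conj(-1/2 + sqrt(5)/2) + 5*(0)*conj(0) + 5*(0)*conj(0)]
      = (1/20)[(4) + (-4) + (-3 + sqrt(5)) + (sqrt(5) + 3) + (-3 - sqrt(5)) + (3 - sqrt(5)) + (0) + (0)] = 0/20 = 0
  <chi_7*chi_2, chi_7> = (1/20)[1*(2)*conj(2) + 1*(-2)*conj(-2) + 2*(1/2 - sqrt(5)/2)*conj(1/2 - sqrt(5)/2) + 2*(-sqrt(5)/2 - 1/2)*conj(-sqrt(5)/2 - 1/2) + 2*(1/2 + sqrt(5)/2)*conj(1/2 + sqrt(5)/2) + 2*(-1/2 + sqrt(5)/2)*conj(-1/2 + sqrt(5)/2) + 5*(0)*conj(0) + 5*(0)*conj(0)]
      = (1/20)[(4) + (4) + (3 - sqrt(5)) + (sqrt(5) + 3) + (sqrt(5) + 3) + (3 - sqrt(5)) + (0) + (0)] = 20/20 = 1
  <chi_7*chi_2, chi_8> = (1/20)[1*(2)*conj(2) + 1*(-2)*conj(2) + 2*(1/2 - sqrt(5)/2)*conj(-sqrt(5)/2 - 1/2) + 2*(-sqrt(5)/2 - 1/2)*conj(-1/2 + sqrt(5)/2) + 2*(1/2 + sqrt(5)/2)*conj(-1/2 + sqrt(5)/2) + 2*(-1/2 + sqrt(5)/2)*conj(-sqrt(5)/2 - 1/2) + 5*(0)*conj(0) + 5*(0)*conj(0)]
      = (1/20)[(4) + (-4) + (2) + (-2) + (2) + (-2) + (0) + (0)] = 0/20 = 0
Hence the multiplicities are chi_7: 1. Dimension check: dim(chi_7)*dim(chi_2) = 2*1 = 2 and sum (mult * dim) = 1*2 = 2.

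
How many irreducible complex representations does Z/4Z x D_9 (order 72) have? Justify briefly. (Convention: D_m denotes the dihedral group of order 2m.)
24

Working: The number of irreducible complex representations of a finite group equals its number of conjugacy classes. For a direct product, #classes(G x H) = #classes(G) * #classes(H). Z/4Z has 4 classes (abelian), D_9 has 6 classes, so 4 * 6 = 24, so Z/4Z x D_9 (order 72) has exactly 24 irreducible complex representations.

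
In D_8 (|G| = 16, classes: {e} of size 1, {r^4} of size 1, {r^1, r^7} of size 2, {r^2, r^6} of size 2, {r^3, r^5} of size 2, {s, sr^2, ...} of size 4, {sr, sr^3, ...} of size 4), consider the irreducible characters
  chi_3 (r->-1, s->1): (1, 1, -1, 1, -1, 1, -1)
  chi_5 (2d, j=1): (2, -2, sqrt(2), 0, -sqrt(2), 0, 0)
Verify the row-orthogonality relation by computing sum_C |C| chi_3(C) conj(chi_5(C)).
Sum = 0; so <chi_3, chi_5> = 0 (distinct irreducibles are orthogonal).

Justification: Compute term by term over conjugacy classes (|C| * chi_3(C) * conj(chi_5(C))):
  1*(1)*conj(2) + 1*(1)*conj(-2) + 2*(-1)*conj(sqrt(2)) + 2*(1)*conj(0) + 2*(-1)*conj(-sqrt(2)) + 4*(1)*conj(0) + 4*(-1)*conj(0)
  = (2) + (-2) + (-2*sqrt(2)) + (0) + (2*sqrt(2)) + (0) + (0)
  = 0.
Dividing by |G| = 16 gives 0/16 = 0, matching the row-orthogonality relation <chi_3, chi_5> = [chi_3 = chi_5].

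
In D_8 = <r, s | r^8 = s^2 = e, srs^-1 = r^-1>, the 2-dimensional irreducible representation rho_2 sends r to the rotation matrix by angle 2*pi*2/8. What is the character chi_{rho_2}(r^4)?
chi_{rho_2}(r^4) = 2*cos(2*pi*2*4/8) = 2

Explanation: rho_2(r^4) is rotation by angle 2*pi*2*4/8, whose trace is 2*cos(2*pi*2*4/8) = 2.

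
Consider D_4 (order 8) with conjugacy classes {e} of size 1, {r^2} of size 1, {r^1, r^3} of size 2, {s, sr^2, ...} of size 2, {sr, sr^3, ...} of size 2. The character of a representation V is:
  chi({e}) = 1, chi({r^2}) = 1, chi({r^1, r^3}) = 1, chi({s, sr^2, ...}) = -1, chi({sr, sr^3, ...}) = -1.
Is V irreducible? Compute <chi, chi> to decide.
Irreducible: <chi, chi> = 1.

Proof sketch: <chi, chi> = (1/|G|) sum_C |C| * |chi(C)|^2 = (1/8)[1*|1|^2 + 1*|1|^2 + 2*|1|^2 + 2*|-1|^2 + 2*|-1|^2]
  = (1/8)[(1) + (1) + (2) + (2) + (2)] = 8/8 = 1.
A character is irreducible iff <chi, chi> = 1, so this representation is irreducible.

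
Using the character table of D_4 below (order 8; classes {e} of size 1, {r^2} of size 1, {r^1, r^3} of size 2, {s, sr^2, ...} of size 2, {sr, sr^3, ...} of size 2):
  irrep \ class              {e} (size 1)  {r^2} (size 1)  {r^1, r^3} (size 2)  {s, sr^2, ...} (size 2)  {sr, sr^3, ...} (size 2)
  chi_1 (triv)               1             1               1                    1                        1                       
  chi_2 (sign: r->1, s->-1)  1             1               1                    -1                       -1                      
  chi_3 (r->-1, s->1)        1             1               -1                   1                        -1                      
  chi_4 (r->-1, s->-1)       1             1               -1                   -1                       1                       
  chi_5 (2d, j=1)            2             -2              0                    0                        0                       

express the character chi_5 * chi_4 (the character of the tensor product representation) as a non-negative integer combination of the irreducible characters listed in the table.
chi_5 tensor chi_4 = chi_5 (all other irreducibles have multiplicity 0).

Working: The character of a tensor product is the pointwise product (chi_5 * chi_4)(C) = chi_5(C) * chi_4(C):
  {e}: (2)*(1), {r^2}: (-2)*(1), {r^1, r^3}: (0)*(-1), {s, sr^2, ...}: (0)*(-1), {sr, sr^3, ...}: (0)*(1)
so (chi_5 * chi_4) takes values
  {e} -> 2, {r^2} -> -2, {r^1, r^3} -> 0, {s, sr^2, ...} -> 0, {sr, sr^3, ...} -> 0.
Now take the inner product of this character with each irreducible chi from the table, <chi_5*chi_4, chi> = (1/8) sum_C |C| (chi_5*chi_4)(C) conj(chi(C)):
  <chi_5*chi_4, chi_1> = (1/8)[1*(2)*conj(1) + 1*(-2)*conj(1) + 2*(0)*conj(1) + 2*(0)*conj(1) + 2*(0)*conj(1)]
      = (1/8)[(2) + (-2) + (0) + (0) + (0)] = 0/8 = 0
  <chi_5*chi_4, chi_2> = (1/8)[1*(2)*conj(1) + 1*(-2)*conj(1) + 2*(0)*conj(1) + 2*(0)*conj(-1) + 2*(0)*conj(-1)]
      = (1/8)[(2) + (-2) + (0) + (0) + (0)] = 0/8 = 0
  <chi_5*chi_4, chi_3> = (1/8)[1*(2)*conj(1) + 1*(-2)*conj(1) + 2*(0)*conj(-1) + 2*(0)*conj(1) + 2*(0)*conj(-1)]
      = (1/8)[(2) + (-2) + (0) + (0) + (0)] = 0/8 = 0
  <chi_5*chi_4, chi_4> = (1/8)[1*(2)*conj(1) + 1*(-2)*conj(1) + 2*(0)*conj(-1) + 2*(0)*conj(-1) + 2*(0)*conj(1)]
      = (1/8)[(2) + (-2) + (0) + (0) + (0)] = 0/8 = 0
  <chi_5*chi_4, chi_5> = (1/8)[1*(2)*conj(2) + 1*(-2)*conj(-2) + 2*(0)*conj(0) + 2*(0)*conj(0) + 2*(0)*conj(0)]
      = (1/8)[(4) + (4) + (0) + (0) + (0)] = 8/8 = 1
Hence the multiplicities are chi_5: 1. Dimension check: dim(chi_5)*dim(chi_4) = 2*1 = 2 and sum (mult * dim) = 1*2 = 2.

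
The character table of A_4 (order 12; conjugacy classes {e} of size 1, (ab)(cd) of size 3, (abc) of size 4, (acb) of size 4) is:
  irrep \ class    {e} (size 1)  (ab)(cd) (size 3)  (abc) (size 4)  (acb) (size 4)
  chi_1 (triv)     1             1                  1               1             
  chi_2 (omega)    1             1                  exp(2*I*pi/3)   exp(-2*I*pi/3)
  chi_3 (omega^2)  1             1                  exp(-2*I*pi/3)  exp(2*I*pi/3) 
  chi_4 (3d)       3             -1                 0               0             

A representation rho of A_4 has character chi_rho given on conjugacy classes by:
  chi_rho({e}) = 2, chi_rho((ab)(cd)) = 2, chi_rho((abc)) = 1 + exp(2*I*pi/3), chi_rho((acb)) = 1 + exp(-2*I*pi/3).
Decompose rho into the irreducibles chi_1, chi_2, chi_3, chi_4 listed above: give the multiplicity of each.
Multiplicities: chi_1: 1, chi_2: 1, chi_3: 0, chi_4: 0.

Derivation: Use <chi_rho, chi> = (1/|G|) sum_C |C| * chi_rho(C) * conj(chi(C)) with |G| = 12 for each irreducible chi in the table:
  <chi_rho, chi_1> = (1/12)[1*(2)*conj(1) + 3*(2)*conj(1) + 4*(1 + exp(2*I*pi/3))*conj(1) + 4*(1 + exp(-2*I*pi/3))*conj(1)]
      = (1/12)[(2) + (6) + (4 + 4*exp(2*I*pi/3)) + (4 + 4*exp(-2*I*pi/3))] = 12/12 = 1
  <chi_rho, chi_2> = (1/12)[1*(2)*conj(1) + 3*(2)*conj(1) + 4*(1 + exp(2*I*pi/3))*conj(exp(2*I*pi/3)) + 4*(1 + exp(-2*I*pi/3))*conj(exp(-2*I*pi/3))]
      = (1/12)[(2) + (6) + (4 + 4*exp(-2*I*pi/3)) + (4 + 4*exp(2*I*pi/3))] = 12/12 = 1
  <chi_rho, chi_3> = (1/12)[1*(2)*conj(1) + 3*(2)*conj(1) + 4*(1 + exp(2*I*pi/3))*conj(exp(-2*I*pi/3)) + 4*(1 + exp(-2*I*pi/3))*conj(exp(2*I*pi/3))]
      = (1/12)[(2) + (6) + (-4) + (-4)] = 0/12 = 0
  <chi_rho, chi_4> = (1/12)[1*(2)*conj(3) + 3*(2)*conj(-1) + 4*(1 + exp(2*I*pi/3))*conj(0) + 4*(1 + exp(-2*I*pi/3))*conj(0)]
      = (1/12)[(6) + (-6) + (0) + (0)] = 0/12 = 0
(Exp terms are combined using exp(i*s)*conj(exp(i*t)) = exp(i*(s-t)), and sums of them are collapsed using the identity that for every m > 1 the m distinct m-th roots of unity sum to 0, e.g. 1 + exp(2*I*pi/3) + exp(-2*I*pi/3) = 0.)
Dimension check: dim(rho) = sum (mult * dim) = 1*1 + 1*1 + 0*1 + 0*3 = 2 = chi_rho(e) = 2.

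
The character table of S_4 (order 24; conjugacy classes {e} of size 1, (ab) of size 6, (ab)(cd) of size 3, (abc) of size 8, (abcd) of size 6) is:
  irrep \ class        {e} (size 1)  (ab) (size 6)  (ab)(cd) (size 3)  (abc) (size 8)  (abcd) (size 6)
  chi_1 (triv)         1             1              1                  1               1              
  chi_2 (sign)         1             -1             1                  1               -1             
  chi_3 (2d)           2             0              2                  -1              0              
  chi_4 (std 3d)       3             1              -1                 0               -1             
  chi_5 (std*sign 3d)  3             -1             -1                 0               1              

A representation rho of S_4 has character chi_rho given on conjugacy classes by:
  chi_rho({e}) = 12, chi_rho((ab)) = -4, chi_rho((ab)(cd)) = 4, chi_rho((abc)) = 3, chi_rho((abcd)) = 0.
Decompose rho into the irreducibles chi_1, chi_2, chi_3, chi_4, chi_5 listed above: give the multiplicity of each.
Multiplicities: chi_1: 1, chi_2: 3, chi_3: 1, chi_4: 0, chi_5: 2.

Explanation: Use <chi_rho, chi> = (1/|G|) sum_C |C| * chi_rho(C) * conj(chi(C)) with |G| = 24 for each irreducible chi in the table:
  <chi_rho, chi_1> = (1/24)[1*(12)*conj(1) + 6*(-4)*conj(1) + 3*(4)*conj(1) + 8*(3)*conj(1) + 6*(0)*conj(1)]
      = (1/24)[(12) + (-24) + (12) + (24) + (0)] = 24/24 = 1
  <chi_rho, chi_2> = (1/24)[1*(12)*conj(1) + 6*(-4)*conj(-1) + 3*(4)*conj(1) + 8*(3)*conj(1) + 6*(0)*conj(-1)]
      = (1/24)[(12) + (24) + (12) + (24) + (0)] = 72/24 = 3
  <chi_rho, chi_3> = (1/24)[1*(12)*conj(2) + 6*(-4)*conj(0) + 3*(4)*conj(2) + 8*(3)*conj(-1) + 6*(0)*conj(0)]
      = (1/24)[(24) + (0) + (24) + (-24) + (0)] = 24/24 = 1
  <chi_rho, chi_4> = (1/24)[1*(12)*conj(3) + 6*(-4)*conj(1) + 3*(4)*conj(-1) + 8*(3)*conj(0) + 6*(0)*conj(-1)]
      = (1/24)[(36) + (-24) + (-12) + (0) + (0)] = 0/24 = 0
  <chi_rho, chi_5> = (1/24)[1*(12)*conj(3) + 6*(-4)*conj(-1) + 3*(4)*conj(-1) + 8*(3)*conj(0) + 6*(0)*conj(1)]
      = (1/24)[(36) + (24) + (-12) + (0) + (0)] = 48/24 = 2
Dimension check: dim(rho) = sum (mult * dim) = 1*1 + 3*1 + 1*2 + 0*3 + 2*3 = 12 = chi_rho(e) = 12.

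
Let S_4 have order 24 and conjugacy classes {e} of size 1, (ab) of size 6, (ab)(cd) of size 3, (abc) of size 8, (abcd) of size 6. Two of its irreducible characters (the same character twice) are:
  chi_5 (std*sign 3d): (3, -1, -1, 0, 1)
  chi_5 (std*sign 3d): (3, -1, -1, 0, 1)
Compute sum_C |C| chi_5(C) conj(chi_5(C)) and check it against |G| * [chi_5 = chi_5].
Sum = 24 = |G| = 24; so <chi_5, chi_5> = 1 (norm-1 confirms irreducibility).

Why: Compute term by term over conjugacy classes (|C| * chi_5(C) * conj(chi_5(C))):
  1*(3)*conj(3) + 6*(-1)*conj(-1) + 3*(-1)*conj(-1) + 8*(0)*conj(0) + 6*(1)*conj(1)
  = (9) + (6) + (3) + (0) + (6)
  = 24.
Dividing by |G| = 24 gives 24/24 = 1, matching the row-orthogonality relation <chi_5, chi_5> = [chi_5 = chi_5].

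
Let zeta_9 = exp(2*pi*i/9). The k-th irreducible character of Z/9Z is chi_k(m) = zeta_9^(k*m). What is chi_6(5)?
chi_6(5) = zeta_9^30 = exp(2*I*pi/3)

Working: chi_6(5) = zeta_9^(6*5) = zeta_9^30. Since zeta_9^9 = 1, this equals zeta_9^3 = exp(2*pi*i*3/9) = exp(2*I*pi/3).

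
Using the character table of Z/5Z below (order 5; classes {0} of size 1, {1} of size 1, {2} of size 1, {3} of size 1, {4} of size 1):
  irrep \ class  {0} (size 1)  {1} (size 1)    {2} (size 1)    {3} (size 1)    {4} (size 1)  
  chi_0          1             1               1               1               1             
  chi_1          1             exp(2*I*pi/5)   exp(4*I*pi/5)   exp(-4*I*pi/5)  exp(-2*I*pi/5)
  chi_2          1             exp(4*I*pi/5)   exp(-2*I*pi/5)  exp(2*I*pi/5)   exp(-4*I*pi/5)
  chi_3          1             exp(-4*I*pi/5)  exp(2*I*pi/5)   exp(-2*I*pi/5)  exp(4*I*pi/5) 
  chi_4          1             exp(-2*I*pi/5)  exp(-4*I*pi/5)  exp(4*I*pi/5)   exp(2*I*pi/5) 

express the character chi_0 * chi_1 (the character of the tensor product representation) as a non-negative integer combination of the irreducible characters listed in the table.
chi_0 tensor chi_1 = chi_1 (all other irreducibles have multiplicity 0).

Solution. The character of a tensor product is the pointwise product (chi_0 * chi_1)(C) = chi_0(C) * chi_1(C):
  {0}: (1)*(1), {1}: (1)*(exp(2*I*pi/5)), {2}: (1)*(exp(4*I*pi/5)), {3}: (1)*(exp(-4*I*pi/5)), {4}: (1)*(exp(-2*I*pi/5))
so (chi_0 * chi_1) takes values
  {0} -> 1, {1} -> exp(2*I*pi/5), {2} -> exp(4*I*pi/5), {3} -> exp(-4*I*pi/5), {4} -> exp(-2*I*pi/5).
Now take the inner product of this character with each irreducible chi from the table, <chi_0*chi_1, chi> = (1/5) sum_C |C| (chi_0*chi_1)(C) conj(chi(C)):
  <chi_0*chi_1, chi_0> = (1/5)[1*(1)*conj(1) + 1*(exp(2*I*pi/5))*conj(1) + 1*(exp(4*I*pi/5))*conj(1) + 1*(exp(-4*I*pi/5))*conj(1) + 1*(exp(-2*I*pi/5))*conj(1)]
      = (1/5)[(1) + (exp(2*I*pi/5)) + (exp(4*I*pi/5)) + (exp(-4*I*pi/5)) + (exp(-2*I*pi/5))] = 0/5 = 0
  <chi_0*chi_1, chi_1> = (1/5)[1*(1)*conj(1) + 1*(exp(2*I*pi/5))*conj(exp(2*I*pi/5)) + 1*(exp(4*I*pi/5))*conj(exp(4*I*pi/5)) + 1*(exp(-4*I*pi/5))*conj(exp(-4*I*pi/5)) + 1*(exp(-2*I*pi/5))*conj(exp(-2*I*pi/5))]
      = (1/5)[(1) + (1) + (1) + (1) + (1)] = 5/5 = 1
  <chi_0*chi_1, chi_2> = (1/5)[1*(1)*conj(1) + 1*(exp(2*I*pi/5))*conj(exp(4*I*pi/5)) + 1*(exp(4*I*pi/5))*conj(exp(-2*I*pi/5)) + 1*(exp(-4*I*pi/5))*conj(exp(2*I*pi/5)) + 1*(exp(-2*I*pi/5))*conj(exp(-4*I*pi/5))]
      = (1/5)[(1) + (exp(-2*I*pi/5)) + (exp(-4*I*pi/5)) + (exp(4*I*pi/5)) + (exp(2*I*pi/5))] = 0/5 = 0
  <chi_0*chi_1, chi_3> = (1/5)[1*(1)*conj(1) + 1*(exp(2*I*pi/5))*conj(exp(-4*I*pi/5)) + 1*(exp(4*I*pi/5))*conj(exp(2*I*pi/5)) + 1*(exp(-4*I*pi/5))*conj(exp(-2*I*pi/5)) + 1*(exp(-2*I*pi/5))*conj(exp(4*I*pi/5))]
      = (1/5)[(1) + (exp(-4*I*pi/5)) + (exp(2*I*pi/5)) + (exp(-2*I*pi/5)) + (exp(4*I*pi/5))] = 0/5 = 0
  <chi_0*chi_1, chi_4> = (1/5)[1*(1)*conj(1) + 1*(exp(2*I*pi/5))*conj(exp(-2*I*pi/5)) + 1*(exp(4*I*pi/5))*conj(exp(-4*I*pi/5)) + 1*(exp(-4*I*pi/5))*conj(exp(4*I*pi/5)) + 1*(exp(-2*I*pi/5))*conj(exp(2*I*pi/5))]
      = (1/5)[(1) + (exp(4*I*pi/5)) + (exp(-2*I*pi/5)) + (exp(2*I*pi/5)) + (exp(-4*I*pi/5))] = 0/5 = 0
(Exp terms are combined using exp(i*s)*conj(exp(i*t)) = exp(i*(s-t)), and sums of them are collapsed using the identity that for every m > 1 the m distinct m-th roots of unity sum to 0, e.g. 1 + exp(2*I*pi/3) + exp(-2*I*pi/3) = 0.)
Hence the multiplicities are chi_1: 1. Dimension check: dim(chi_0)*dim(chi_1) = 1*1 = 1 and sum (mult * dim) = 1*1 = 1.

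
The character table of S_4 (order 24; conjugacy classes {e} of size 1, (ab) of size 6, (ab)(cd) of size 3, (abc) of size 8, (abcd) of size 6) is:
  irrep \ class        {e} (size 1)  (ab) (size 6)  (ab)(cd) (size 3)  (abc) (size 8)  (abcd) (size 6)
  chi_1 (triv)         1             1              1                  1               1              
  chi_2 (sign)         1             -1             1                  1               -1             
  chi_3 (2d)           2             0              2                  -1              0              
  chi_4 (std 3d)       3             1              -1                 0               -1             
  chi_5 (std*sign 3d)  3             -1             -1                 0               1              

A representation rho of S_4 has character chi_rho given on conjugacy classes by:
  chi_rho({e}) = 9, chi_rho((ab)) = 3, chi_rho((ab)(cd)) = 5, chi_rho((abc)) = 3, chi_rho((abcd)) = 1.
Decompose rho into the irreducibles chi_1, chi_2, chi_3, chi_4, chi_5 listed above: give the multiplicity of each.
Multiplicities: chi_1: 3, chi_2: 1, chi_3: 1, chi_4: 1, chi_5: 0.

Derivation: Use <chi_rho, chi> = (1/|G|) sum_C |C| * chi_rho(C) * conj(chi(C)) with |G| = 24 for each irreducible chi in the table:
  <chi_rho, chi_1> = (1/24)[1*(9)*conj(1) + 6*(3)*conj(1) + 3*(5)*conj(1) + 8*(3)*conj(1) + 6*(1)*conj(1)]
      = (1/24)[(9) + (18) + (15) + (24) + (6)] = 72/24 = 3
  <chi_rho, chi_2> = (1/24)[1*(9)*conj(1) + 6*(3)*conj(-1) + 3*(5)*conj(1) + 8*(3)*conj(1) + 6*(1)*conj(-1)]
      = (1/24)[(9) + (-18) + (15) + (24) + (-6)] = 24/24 = 1
  <chi_rho, chi_3> = (1/24)[1*(9)*conj(2) + 6*(3)*conj(0) + 3*(5)*conj(2) + 8*(3)*conj(-1) + 6*(1)*conj(0)]
      = (1/24)[(18) + (0) + (30) + (-24) + (0)] = 24/24 = 1
  <chi_rho, chi_4> = (1/24)[1*(9)*conj(3) + 6*(3)*conj(1) + 3*(5)*conj(-1) + 8*(3)*conj(0) + 6*(1)*conj(-1)]
      = (1/24)[(27) + (18) + (-15) + (0) + (-6)] = 24/24 = 1
  <chi_rho, chi_5> = (1/24)[1*(9)*conj(3) + 6*(3)*conj(-1) + 3*(5)*conj(-1) + 8*(3)*conj(0) + 6*(1)*conj(1)]
      = (1/24)[(27) + (-18) + (-15) + (0) + (6)] = 0/24 = 0
Dimension check: dim(rho) = sum (mult * dim) = 3*1 + 1*1 + 1*2 + 1*3 + 0*3 = 9 = chi_rho(e) = 9.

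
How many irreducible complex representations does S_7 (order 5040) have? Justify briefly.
15

Solution. The number of irreducible complex representations of a finite group equals its number of conjugacy classes. Conjugacy classes in S_7 correspond to cycle types, i.e. partitions of 7; there are p(7) = 15 of them, so S_7 (order 5040) has exactly 15 irreducible complex representations.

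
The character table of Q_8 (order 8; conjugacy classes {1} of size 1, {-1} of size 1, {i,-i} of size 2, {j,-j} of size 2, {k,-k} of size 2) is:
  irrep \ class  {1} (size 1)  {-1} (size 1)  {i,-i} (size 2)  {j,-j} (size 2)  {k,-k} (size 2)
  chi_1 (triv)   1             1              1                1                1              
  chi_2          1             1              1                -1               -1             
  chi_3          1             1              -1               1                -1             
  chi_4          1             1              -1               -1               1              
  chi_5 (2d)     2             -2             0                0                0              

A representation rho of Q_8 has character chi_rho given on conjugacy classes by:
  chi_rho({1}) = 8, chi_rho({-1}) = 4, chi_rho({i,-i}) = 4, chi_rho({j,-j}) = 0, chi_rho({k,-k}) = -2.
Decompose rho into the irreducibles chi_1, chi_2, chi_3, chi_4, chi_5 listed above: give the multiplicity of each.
Multiplicities: chi_1: 2, chi_2: 3, chi_3: 1, chi_4: 0, chi_5: 1.

Derivation: Use <chi_rho, chi> = (1/|G|) sum_C |C| * chi_rho(C) * conj(chi(C)) with |G| = 8 for each irreducible chi in the table:
  <chi_rho, chi_1> = (1/8)[1*(8)*conj(1) + 1*(4)*conj(1) + 2*(4)*conj(1) + 2*(0)*conj(1) + 2*(-2)*conj(1)]
      = (1/8)[(8) + (4) + (8) + (0) + (-4)] = 16/8 = 2
  <chi_rho, chi_2> = (1/8)[1*(8)*conj(1) + 1*(4)*conj(1) + 2*(4)*conj(1) + 2*(0)*conj(-1) + 2*(-2)*conj(-1)]
      = (1/8)[(8) + (4) + (8) + (0) + (4)] = 24/8 = 3
  <chi_rho, chi_3> = (1/8)[1*(8)*conj(1) + 1*(4)*conj(1) + 2*(4)*conj(-1) + 2*(0)*conj(1) + 2*(-2)*conj(-1)]
      = (1/8)[(8) + (4) + (-8) + (0) + (4)] = 8/8 = 1
  <chi_rho, chi_4> = (1/8)[1*(8)*conj(1) + 1*(4)*conj(1) + 2*(4)*conj(-1) + 2*(0)*conj(-1) + 2*(-2)*conj(1)]
      = (1/8)[(8) + (4) + (-8) + (0) + (-4)] = 0/8 = 0
  <chi_rho, chi_5> = (1/8)[1*(8)*conj(2) + 1*(4)*conj(-2) + 2*(4)*conj(0) + 2*(0)*conj(0) + 2*(-2)*conj(0)]
      = (1/8)[(16) + (-8) + (0) + (0) + (0)] = 8/8 = 1
Dimension check: dim(rho) = sum (mult * dim) = 2*1 + 3*1 + 1*1 + 0*1 + 1*2 = 8 = chi_rho(e) = 8.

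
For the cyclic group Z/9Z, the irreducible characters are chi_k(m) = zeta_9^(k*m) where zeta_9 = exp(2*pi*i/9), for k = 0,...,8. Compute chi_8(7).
chi_8(7) = zeta_9^56 = exp(4*I*pi/9)

Working: chi_8(7) = zeta_9^(8*7) = zeta_9^56. Since zeta_9^9 = 1, this equals zeta_9^2 = exp(2*pi*i*2/9) = exp(4*I*pi/9).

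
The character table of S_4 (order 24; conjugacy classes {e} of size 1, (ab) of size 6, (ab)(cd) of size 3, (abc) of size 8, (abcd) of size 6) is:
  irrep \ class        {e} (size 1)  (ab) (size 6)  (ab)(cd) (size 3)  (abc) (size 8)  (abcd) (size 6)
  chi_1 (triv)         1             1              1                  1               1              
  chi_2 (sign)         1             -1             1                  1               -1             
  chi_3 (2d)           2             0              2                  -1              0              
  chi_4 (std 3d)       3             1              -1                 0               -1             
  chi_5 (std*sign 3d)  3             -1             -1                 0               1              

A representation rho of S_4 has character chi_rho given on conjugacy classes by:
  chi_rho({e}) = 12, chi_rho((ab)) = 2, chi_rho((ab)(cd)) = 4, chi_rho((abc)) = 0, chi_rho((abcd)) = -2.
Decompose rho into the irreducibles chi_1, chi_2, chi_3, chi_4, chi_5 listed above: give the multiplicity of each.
Multiplicities: chi_1: 1, chi_2: 1, chi_3: 2, chi_4: 2, chi_5: 0.

Why: Use <chi_rho, chi> = (1/|G|) sum_C |C| * chi_rho(C) * conj(chi(C)) with |G| = 24 for each irreducible chi in the table:
  <chi_rho, chi_1> = (1/24)[1*(12)*conj(1) + 6*(2)*conj(1) + 3*(4)*conj(1) + 8*(0)*conj(1) + 6*(-2)*conj(1)]
      = (1/24)[(12) + (12) + (12) + (0) + (-12)] = 24/24 = 1
  <chi_rho, chi_2> = (1/24)[1*(12)*conj(1) + 6*(2)*conj(-1) + 3*(4)*conj(1) + 8*(0)*conj(1) + 6*(-2)*conj(-1)]
      = (1/24)[(12) + (-12) + (12) + (0) + (12)] = 24/24 = 1
  <chi_rho, chi_3> = (1/24)[1*(12)*conj(2) + 6*(2)*conj(0) + 3*(4)*conj(2) + 8*(0)*conj(-1) + 6*(-2)*conj(0)]
      = (1/24)[(24) + (0) + (24) + (0) + (0)] = 48/24 = 2
  <chi_rho, chi_4> = (1/24)[1*(12)*conj(3) + 6*(2)*conj(1) + 3*(4)*conj(-1) + 8*(0)*conj(0) + 6*(-2)*conj(-1)]
      = (1/24)[(36) + (12) + (-12) + (0) + (12)] = 48/24 = 2
  <chi_rho, chi_5> = (1/24)[1*(12)*conj(3) + 6*(2)*conj(-1) + 3*(4)*conj(-1) + 8*(0)*conj(0) + 6*(-2)*conj(1)]
      = (1/24)[(36) + (-12) + (-12) + (0) + (-12)] = 0/24 = 0
Dimension check: dim(rho) = sum (mult * dim) = 1*1 + 1*1 + 2*2 + 2*3 + 0*3 = 12 = chi_rho(e) = 12.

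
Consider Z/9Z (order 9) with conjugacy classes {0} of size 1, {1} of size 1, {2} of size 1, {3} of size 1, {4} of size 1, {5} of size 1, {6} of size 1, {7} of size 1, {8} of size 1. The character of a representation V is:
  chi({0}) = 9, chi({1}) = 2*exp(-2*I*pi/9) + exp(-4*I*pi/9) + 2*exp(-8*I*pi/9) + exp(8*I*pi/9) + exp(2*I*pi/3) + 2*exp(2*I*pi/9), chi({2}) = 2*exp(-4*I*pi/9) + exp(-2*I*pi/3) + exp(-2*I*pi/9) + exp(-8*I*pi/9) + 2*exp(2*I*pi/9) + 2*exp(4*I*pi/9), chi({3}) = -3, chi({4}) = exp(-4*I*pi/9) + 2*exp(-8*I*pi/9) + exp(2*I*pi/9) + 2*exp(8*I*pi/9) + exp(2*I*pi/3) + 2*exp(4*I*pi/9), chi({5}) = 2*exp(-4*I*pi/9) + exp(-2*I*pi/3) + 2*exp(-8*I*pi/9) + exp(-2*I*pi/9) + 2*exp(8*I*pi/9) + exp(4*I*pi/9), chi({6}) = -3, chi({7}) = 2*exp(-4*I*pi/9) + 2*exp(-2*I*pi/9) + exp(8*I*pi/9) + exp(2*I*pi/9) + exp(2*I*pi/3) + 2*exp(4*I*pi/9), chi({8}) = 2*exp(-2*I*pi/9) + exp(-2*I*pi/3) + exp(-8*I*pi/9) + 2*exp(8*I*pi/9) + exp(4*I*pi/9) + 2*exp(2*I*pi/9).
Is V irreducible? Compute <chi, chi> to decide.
Not irreducible (reducible): <chi, chi> = 15 > 1.

Working: <chi, chi> = (1/|G|) sum_C |C| * |chi(C)|^2 = (1/9)[1*|9|^2 + 1*|2*exp(-2*I*pi/9) + exp(-4*I*pi/9) + 2*exp(-8*I*pi/9) + exp(8*I*pi/9) + exp(2*I*pi/3) + 2*exp(2*I*pi/9)|^2 + 1*|2*exp(-4*I*pi/9) + exp(-2*I*pi/3) + exp(-2*I*pi/9) + exp(-8*I*pi/9) + 2*exp(2*I*pi/9) + 2*exp(4*I*pi/9)|^2 + 1*|-3|^2 + 1*|exp(-4*I*pi/9) + 2*exp(-8*I*pi/9) + exp(2*I*pi/9) + 2*exp(8*I*pi/9) + exp(2*I*pi/3) + 2*exp(4*I*pi/9)|^2 + 1*|2*exp(-4*I*pi/9) + exp(-2*I*pi/3) + 2*exp(-8*I*pi/9) + exp(-2*I*pi/9) + 2*exp(8*I*pi/9) + exp(4*I*pi/9)|^2 + 1*|-3|^2 + 1*|2*exp(-4*I*pi/9) + 2*exp(-2*I*pi/9) + exp(8*I*pi/9) + exp(2*I*pi/9) + exp(2*I*pi/3) + 2*exp(4*I*pi/9)|^2 + 1*|2*exp(-2*I*pi/9) + exp(-2*I*pi/3) + exp(-8*I*pi/9) + 2*exp(8*I*pi/9) + exp(4*I*pi/9) + 2*exp(2*I*pi/9)|^2]
  = (1/9)[(81) + (15 + 10*exp(-4*I*pi/9) + 9*exp(-2*I*pi/3) + 5*exp(-2*I*pi/9) + 9*exp(-8*I*pi/9) + 9*exp(8*I*pi/9) + 5*exp(2*I*pi/9) + 9*exp(2*I*pi/3) + 10*exp(4*I*pi/9)) + (15 + 9*exp(-2*I*pi/3) + 9*exp(-2*I*pi/9) + 5*exp(-4*I*pi/9) + 10*exp(-8*I*pi/9) + 10*exp(8*I*pi/9) + 5*exp(4*I*pi/9) + 9*exp(2*I*pi/9) + 9*exp(2*I*pi/3)) + (9) + (15 + 9*exp(-4*I*pi/9) + 9*exp(-2*I*pi/3) + 10*exp(-2*I*pi/9) + 5*exp(-8*I*pi/9) + 5*exp(8*I*pi/9) + 10*exp(2*I*pi/9) + 9*exp(2*I*pi/3) + 9*exp(4*I*pi/9)) + (15 + 9*exp(-4*I*pi/9) + 9*exp(-2*I*pi/3) + 10*exp(-2*I*pi/9) + 5*exp(-8*I*pi/9) + 5*exp(8*I*pi/9) + 10*exp(2*I*pi/9) + 9*exp(2*I*pi/3) + 9*exp(4*I*pi/9)) + (9) + (15 + 9*exp(-2*I*pi/3) + 9*exp(-2*I*pi/9) + 5*exp(-4*I*pi/9) + 10*exp(-8*I*pi/9) + 10*exp(8*I*pi/9) + 5*exp(4*I*pi/9) + 9*exp(2*I*pi/9) + 9*exp(2*I*pi/3)) + (15 + 10*exp(-4*I*pi/9) + 9*exp(-2*I*pi/3) + 5*exp(-2*I*pi/9) + 9*exp(-8*I*pi/9) + 9*exp(8*I*pi/9) + 5*exp(2*I*pi/9) + 9*exp(2*I*pi/3) + 10*exp(4*I*pi/9))] = 135/9 = 15.
(Exp terms are combined using exp(i*s)*conj(exp(i*t)) = exp(i*(s-t)), and sums of them are collapsed using the identity that for every m > 1 the m distinct m-th roots of unity sum to 0, e.g. 1 + exp(2*I*pi/3) + exp(-2*I*pi/3) = 0.)
A character is irreducible iff <chi, chi> = 1, so this representation is reducible.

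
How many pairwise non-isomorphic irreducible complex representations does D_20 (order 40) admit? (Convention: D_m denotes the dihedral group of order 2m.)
13

Justification: The number of irreducible complex representations of a finite group equals its number of conjugacy classes. D_20 has 13 conjugacy classes (n/2 + 3 for n even), so D_20 (order 40) has exactly 13 irreducible complex representations.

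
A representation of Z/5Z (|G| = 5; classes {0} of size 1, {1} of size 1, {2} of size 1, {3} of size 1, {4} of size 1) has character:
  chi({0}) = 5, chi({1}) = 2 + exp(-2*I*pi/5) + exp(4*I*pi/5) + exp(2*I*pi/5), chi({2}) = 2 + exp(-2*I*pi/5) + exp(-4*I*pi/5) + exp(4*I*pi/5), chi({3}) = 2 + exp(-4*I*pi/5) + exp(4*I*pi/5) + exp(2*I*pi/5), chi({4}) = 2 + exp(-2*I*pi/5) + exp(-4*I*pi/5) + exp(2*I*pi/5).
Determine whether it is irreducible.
Not irreducible (reducible): <chi, chi> = 7 > 1.

Solution. <chi, chi> = (1/|G|) sum_C |C| * |chi(C)|^2 = (1/5)[1*|5|^2 + 1*|2 + exp(-2*I*pi/5) + exp(4*I*pi/5) + exp(2*I*pi/5)|^2 + 1*|2 + exp(-2*I*pi/5) + exp(-4*I*pi/5) + exp(4*I*pi/5)|^2 + 1*|2 + exp(-4*I*pi/5) + exp(4*I*pi/5) + exp(2*I*pi/5)|^2 + 1*|2 + exp(-2*I*pi/5) + exp(-4*I*pi/5) + exp(2*I*pi/5)|^2]
  = (1/5)[(25) + (7 + 5*exp(-2*I*pi/5) + 4*exp(-4*I*pi/5) + 4*exp(4*I*pi/5) + 5*exp(2*I*pi/5)) + (7 + 4*exp(-2*I*pi/5) + 5*exp(-4*I*pi/5) + 5*exp(4*I*pi/5) + 4*exp(2*I*pi/5)) + (7 + 4*exp(-2*I*pi/5) + 5*exp(-4*I*pi/5) + 5*exp(4*I*pi/5) + 4*exp(2*I*pi/5)) + (7 + 5*exp(-2*I*pi/5) + 4*exp(-4*I*pi/5) + 4*exp(4*I*pi/5) + 5*exp(2*I*pi/5))] = 35/5 = 7.
(Exp terms are combined using exp(i*s)*conj(exp(i*t)) = exp(i*(s-t)), and sums of them are collapsed using the identity that for every m > 1 the m distinct m-th roots of unity sum to 0, e.g. 1 + exp(2*I*pi/3) + exp(-2*I*pi/3) = 0.)
A character is irreducible iff <chi, chi> = 1, so this representation is reducible.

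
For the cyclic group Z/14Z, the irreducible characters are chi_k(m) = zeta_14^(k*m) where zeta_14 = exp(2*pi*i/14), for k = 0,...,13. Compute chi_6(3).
chi_6(3) = zeta_14^18 = exp(4*I*pi/7)

Argument: chi_6(3) = zeta_14^(6*3) = zeta_14^18. Since zeta_14^14 = 1, this equals zeta_14^4 = exp(2*pi*i*4/14) = exp(4*I*pi/7).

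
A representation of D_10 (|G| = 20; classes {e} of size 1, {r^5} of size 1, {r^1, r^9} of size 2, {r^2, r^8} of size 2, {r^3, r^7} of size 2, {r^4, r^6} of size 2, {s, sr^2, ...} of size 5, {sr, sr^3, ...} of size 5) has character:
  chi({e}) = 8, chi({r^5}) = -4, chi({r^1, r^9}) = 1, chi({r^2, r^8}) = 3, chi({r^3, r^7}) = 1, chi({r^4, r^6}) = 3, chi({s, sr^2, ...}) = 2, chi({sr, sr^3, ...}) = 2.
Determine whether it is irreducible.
Not irreducible (reducible): <chi, chi> = 8 > 1.

Explanation: <chi, chi> = (1/|G|) sum_C |C| * |chi(C)|^2 = (1/20)[1*|8|^2 + 1*|-4|^2 + 2*|1|^2 + 2*|3|^2 + 2*|1|^2 + 2*|3|^2 + 5*|2|^2 + 5*|2|^2]
  = (1/20)[(64) + (16) + (2) + (18) + (2) + (18) + (20) + (20)] = 160/20 = 8.
A character is irreducible iff <chi, chi> = 1, so this representation is reducible.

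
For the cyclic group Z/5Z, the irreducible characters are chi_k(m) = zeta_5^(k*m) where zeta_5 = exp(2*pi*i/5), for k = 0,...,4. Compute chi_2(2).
chi_2(2) = zeta_5^4 = exp(-2*I*pi/5)

Proof sketch: chi_2(2) = zeta_5^(2*2) = zeta_5^4. Since zeta_5^5 = 1, this equals zeta_5^4 = exp(2*pi*i*4/5) = exp(-2*I*pi/5).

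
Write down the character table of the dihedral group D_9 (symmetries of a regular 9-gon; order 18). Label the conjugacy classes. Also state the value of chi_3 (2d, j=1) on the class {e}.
Conjugacy classes: {e} of size 1, {r^1, r^8} of size 2, {r^2, r^7} of size 2, {r^3, r^6} of size 2, {r^4, r^5} of size 2, {s, sr, ..., sr^8} of size 9.
Character table:
  irrep \ class              {e} (size 1)  {r^1, r^8} (size 2)  {r^2, r^7} (size 2)  {r^3, r^6} (size 2)  {r^4, r^5} (size 2)  {s, sr, ..., sr^8} (size 9)
  chi_1 (triv)               1             1                    1                    1                    1                    1                          
  chi_2 (sign: r->1, s->-1)  1             1                    1                    1                    1                    -1                         
  chi_3 (2d, j=1)            2             2*cos(2*pi/9)        2*cos(4*pi/9)        -1                   -2*cos(pi/9)         0                          
  chi_4 (2d, j=2)            2             2*cos(4*pi/9)        -2*cos(pi/9)         -1                   2*cos(2*pi/9)        0                          
  chi_5 (2d, j=3)            2             -1                   -1                   2                    -1                   0                          
  chi_6 (2d, j=4)            2             -2*cos(pi/9)         2*cos(2*pi/9)        -1                   2*cos(4*pi/9)        0                          

Spot check: chi_3 (2d, j=1) on {e} = 2.

Argument: D_9 has order 2*9 = 18 with 6 conjugacy classes, hence 6 irreducibles. Sum of squared dims 1 + 1 + 4 + 4 + 4 + 4 = 18 = |G|. Linear characters come from the abelianisation; the 2-dimensional irreps have character r^k -> 2*cos(2*pi*j*k/9), reflections -> 0.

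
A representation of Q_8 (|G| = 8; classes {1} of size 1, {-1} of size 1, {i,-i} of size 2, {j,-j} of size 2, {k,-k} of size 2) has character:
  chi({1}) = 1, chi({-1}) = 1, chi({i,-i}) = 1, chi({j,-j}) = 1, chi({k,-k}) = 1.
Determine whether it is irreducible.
Irreducible: <chi, chi> = 1.

Details: <chi, chi> = (1/|G|) sum_C |C| * |chi(C)|^2 = (1/8)[1*|1|^2 + 1*|1|^2 + 2*|1|^2 + 2*|1|^2 + 2*|1|^2]
  = (1/8)[(1) + (1) + (2) + (2) + (2)] = 8/8 = 1.
A character is irreducible iff <chi, chi> = 1, so this representation is irreducible.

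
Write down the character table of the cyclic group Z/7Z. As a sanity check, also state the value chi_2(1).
Character table of Z/7Z (irreps indexed chi_0,...,chi_6 with chi_k(m) = zeta_7^(k*m), zeta_7 = exp(2*pi*i/7)):
  irrep \ class  {0} (size 1)  {1} (size 1)    {2} (size 1)    {3} (size 1)    {4} (size 1)    {5} (size 1)    {6} (size 1)  
  chi_0          1             1               1               1               1               1               1             
  chi_1          1             exp(2*I*pi/7)   exp(4*I*pi/7)   exp(6*I*pi/7)   exp(-6*I*pi/7)  exp(-4*I*pi/7)  exp(-2*I*pi/7)
  chi_2          1             exp(4*I*pi/7)   exp(-6*I*pi/7)  exp(-2*I*pi/7)  exp(2*I*pi/7)   exp(6*I*pi/7)   exp(-4*I*pi/7)
  chi_3          1             exp(6*I*pi/7)   exp(-2*I*pi/7)  exp(4*I*pi/7)   exp(-4*I*pi/7)  exp(2*I*pi/7)   exp(-6*I*pi/7)
  chi_4          1             exp(-6*I*pi/7)  exp(2*I*pi/7)   exp(-4*I*pi/7)  exp(4*I*pi/7)   exp(-2*I*pi/7)  exp(6*I*pi/7) 
  chi_5          1             exp(-4*I*pi/7)  exp(6*I*pi/7)   exp(2*I*pi/7)   exp(-2*I*pi/7)  exp(-6*I*pi/7)  exp(4*I*pi/7) 
  chi_6          1             exp(-2*I*pi/7)  exp(-4*I*pi/7)  exp(-6*I*pi/7)  exp(6*I*pi/7)   exp(4*I*pi/7)   exp(2*I*pi/7) 

Spot check: chi_2(1) = zeta_7^(2*1) = zeta_7^2 = exp(4*I*pi/7).

Explanation: Z/7Z is abelian, so all 7 irreducible complex representations are 1-dimensional. They are given by chi_k(m) = zeta_7^(k*m) for k = 0,...,6. Row orthogonality: sum_m chi_k(m) conj(chi_l(m)) = 7 * [k = l].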